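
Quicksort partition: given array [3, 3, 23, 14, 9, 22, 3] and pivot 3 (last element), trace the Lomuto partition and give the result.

Lomuto partition with pivot = 3:

Initial array: [3, 3, 23, 14, 9, 22, 3]

arr[0]=3 <= 3: swap with position 0, array becomes [3, 3, 23, 14, 9, 22, 3]
arr[1]=3 <= 3: swap with position 1, array becomes [3, 3, 23, 14, 9, 22, 3]
arr[2]=23 > 3: no swap
arr[3]=14 > 3: no swap
arr[4]=9 > 3: no swap
arr[5]=22 > 3: no swap

Place pivot at position 2: [3, 3, 3, 14, 9, 22, 23]
Pivot position: 2

After partitioning with pivot 3, the array becomes [3, 3, 3, 14, 9, 22, 23]. The pivot is placed at index 2. All elements to the left of the pivot are <= 3, and all elements to the right are > 3.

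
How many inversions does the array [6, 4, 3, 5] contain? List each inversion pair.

Finding inversions in [6, 4, 3, 5]:

(0, 1): arr[0]=6 > arr[1]=4
(0, 2): arr[0]=6 > arr[2]=3
(0, 3): arr[0]=6 > arr[3]=5
(1, 2): arr[1]=4 > arr[2]=3

Total inversions: 4

The array has 4 inversion(s): (0,1), (0,2), (0,3), (1,2). Each pair (i,j) satisfies i < j and arr[i] > arr[j].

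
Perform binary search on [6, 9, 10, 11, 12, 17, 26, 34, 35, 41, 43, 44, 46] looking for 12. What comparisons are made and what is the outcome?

Binary search for 12 in [6, 9, 10, 11, 12, 17, 26, 34, 35, 41, 43, 44, 46]:

lo=0, hi=12, mid=6, arr[mid]=26 -> 26 > 12, search left half
lo=0, hi=5, mid=2, arr[mid]=10 -> 10 < 12, search right half
lo=3, hi=5, mid=4, arr[mid]=12 -> Found target at index 4!

Binary search finds 12 at index 4 after 3 comparisons. The search repeatedly halves the search space by comparing with the middle element.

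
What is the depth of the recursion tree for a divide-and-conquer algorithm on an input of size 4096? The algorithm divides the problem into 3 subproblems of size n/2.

For divide and conquer with division factor 2:

Problem sizes at each level:
Level 0: 4096
Level 1: 2048
Level 2: 1024
Level 3: 512
Level 4: 256
Level 5: 128
Level 6: 64
Level 7: 32
Level 8: 16
Level 9: 8
Level 10: 4
Level 11: 2
Level 12: 1

The root is level 0 and the size-1 base case is level 12 (the tree spans levels 0 through 12, i.e. 13 levels counting the root), so the depth is the number of divisions: log_2(4096) = 12

The recursion tree depth is log_2(4096) = 12. At each level, the problem size is divided by 2, so it takes 12 divisions to reduce to a base case of size 1. The algorithm makes 3 recursive calls at each level.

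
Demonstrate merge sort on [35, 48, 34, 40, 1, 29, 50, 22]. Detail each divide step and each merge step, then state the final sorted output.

Merge sort trace:

Split: [35, 48, 34, 40, 1, 29, 50, 22] -> [35, 48, 34, 40] and [1, 29, 50, 22]
  Split: [35, 48, 34, 40] -> [35, 48] and [34, 40]
    Split: [35, 48] -> [35] and [48]
    Merge: [35] + [48] -> [35, 48]
    Split: [34, 40] -> [34] and [40]
    Merge: [34] + [40] -> [34, 40]
  Merge: [35, 48] + [34, 40] -> [34, 35, 40, 48]
  Split: [1, 29, 50, 22] -> [1, 29] and [50, 22]
    Split: [1, 29] -> [1] and [29]
    Merge: [1] + [29] -> [1, 29]
    Split: [50, 22] -> [50] and [22]
    Merge: [50] + [22] -> [22, 50]
  Merge: [1, 29] + [22, 50] -> [1, 22, 29, 50]
Merge: [34, 35, 40, 48] + [1, 22, 29, 50] -> [1, 22, 29, 34, 35, 40, 48, 50]

Final sorted array: [1, 22, 29, 34, 35, 40, 48, 50]

The merge sort proceeds by recursively splitting the array and merging sorted halves.
After all merges, the sorted array is [1, 22, 29, 34, 35, 40, 48, 50].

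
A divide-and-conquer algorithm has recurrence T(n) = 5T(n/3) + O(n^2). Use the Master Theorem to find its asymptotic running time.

Master Theorem for T(n) = 5T(n/3) + O(n^2):

a = 5, b = 3, c = 2
log_b(a) = log_3(5) = 1.4650

Case 3: c = 2 > log_3(5) = 1.4650
T(n) = O(n^2) = O(n^2)

For T(n) = 5T(n/3) + O(n^2): log_3(5) = 1.4650. This is Case 3 of the Master Theorem (c > log_b(a), work dominated by root), giving O(n^2).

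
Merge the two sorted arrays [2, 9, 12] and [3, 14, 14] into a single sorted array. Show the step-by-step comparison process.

Merging process:

Compare 2 vs 3: take 2 from left. Merged: [2]
Compare 9 vs 3: take 3 from right. Merged: [2, 3]
Compare 9 vs 14: take 9 from left. Merged: [2, 3, 9]
Compare 12 vs 14: take 12 from left. Merged: [2, 3, 9, 12]
Append remaining from right: [14, 14]. Merged: [2, 3, 9, 12, 14, 14]

Final merged array: [2, 3, 9, 12, 14, 14]
Total comparisons: 4

The merged array is [2, 3, 9, 12, 14, 14], requiring 4 comparisons. The merge step runs in O(n) time where n is the total number of elements.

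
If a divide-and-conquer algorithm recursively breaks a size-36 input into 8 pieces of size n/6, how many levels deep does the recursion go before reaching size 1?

For divide and conquer with division factor 6:

Problem sizes at each level:
Level 0: 36
Level 1: 6
Level 2: 1

The root is level 0 and the size-1 base case is level 2 (the tree spans levels 0 through 2, i.e. 3 levels counting the root), so the depth is the number of divisions: log_6(36) = 2

The recursion tree depth is log_6(36) = 2. At each level, the problem size is divided by 6, so it takes 2 divisions to reduce to a base case of size 1. The algorithm makes 8 recursive calls at each level.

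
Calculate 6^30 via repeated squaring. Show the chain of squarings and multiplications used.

Computing 6^30 by squaring (build up from 6^1; each line after the first costs one multiplication):

6^1 = 6
6^2 = (6^1)^2 = 6^2 = 36
6^3 = 6 * 6^2 = 6 * 36 = 216
6^6 = (6^3)^2 = 216^2 = 46656
6^7 = 6 * 6^6 = 6 * 46656 = 279936
6^14 = (6^7)^2 = 279936^2 = 78364164096
6^15 = 6 * 6^14 = 6 * 78364164096 = 470184984576
6^30 = (6^15)^2 = 470184984576^2 = 221073919720733357899776

Result: 221073919720733357899776
Multiplications needed: 7 (7 lines after 6^1)

6^30 = 221073919720733357899776. Using exponentiation by squaring, this requires 7 multiplications. The key idea: if the exponent is even, square the half-power; if odd, multiply by the base once.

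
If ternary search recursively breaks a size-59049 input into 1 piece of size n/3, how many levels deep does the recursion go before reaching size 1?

For divide and conquer with division factor 3:

Problem sizes at each level:
Level 0: 59049
Level 1: 19683
Level 2: 6561
Level 3: 2187
Level 4: 729
Level 5: 243
Level 6: 81
Level 7: 27
Level 8: 9
Level 9: 3
Level 10: 1

The root is level 0 and the size-1 base case is level 10 (the tree spans levels 0 through 10, i.e. 11 levels counting the root), so the depth is the number of divisions: log_3(59049) = 10

The recursion tree depth is log_3(59049) = 10. At each level, the problem size is divided by 3, so it takes 10 divisions to reduce to a base case of size 1. The algorithm makes 1 recursive call at each level.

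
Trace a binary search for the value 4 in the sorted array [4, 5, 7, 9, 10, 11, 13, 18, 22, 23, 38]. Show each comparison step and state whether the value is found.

Binary search for 4 in [4, 5, 7, 9, 10, 11, 13, 18, 22, 23, 38]:

lo=0, hi=10, mid=5, arr[mid]=11 -> 11 > 4, search left half
lo=0, hi=4, mid=2, arr[mid]=7 -> 7 > 4, search left half
lo=0, hi=1, mid=0, arr[mid]=4 -> Found target at index 0!

Binary search finds 4 at index 0 after 3 comparisons. The search repeatedly halves the search space by comparing with the middle element.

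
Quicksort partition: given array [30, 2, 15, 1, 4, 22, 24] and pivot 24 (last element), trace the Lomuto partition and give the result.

Lomuto partition with pivot = 24:

Initial array: [30, 2, 15, 1, 4, 22, 24]

arr[0]=30 > 24: no swap
arr[1]=2 <= 24: swap with position 0, array becomes [2, 30, 15, 1, 4, 22, 24]
arr[2]=15 <= 24: swap with position 1, array becomes [2, 15, 30, 1, 4, 22, 24]
arr[3]=1 <= 24: swap with position 2, array becomes [2, 15, 1, 30, 4, 22, 24]
arr[4]=4 <= 24: swap with position 3, array becomes [2, 15, 1, 4, 30, 22, 24]
arr[5]=22 <= 24: swap with position 4, array becomes [2, 15, 1, 4, 22, 30, 24]

Place pivot at position 5: [2, 15, 1, 4, 22, 24, 30]
Pivot position: 5

After partitioning with pivot 24, the array becomes [2, 15, 1, 4, 22, 24, 30]. The pivot is placed at index 5. All elements to the left of the pivot are <= 24, and all elements to the right are > 24.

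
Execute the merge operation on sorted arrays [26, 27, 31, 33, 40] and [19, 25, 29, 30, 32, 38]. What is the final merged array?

Merging process:

Compare 26 vs 19: take 19 from right. Merged: [19]
Compare 26 vs 25: take 25 from right. Merged: [19, 25]
Compare 26 vs 29: take 26 from left. Merged: [19, 25, 26]
Compare 27 vs 29: take 27 from left. Merged: [19, 25, 26, 27]
Compare 31 vs 29: take 29 from right. Merged: [19, 25, 26, 27, 29]
Compare 31 vs 30: take 30 from right. Merged: [19, 25, 26, 27, 29, 30]
Compare 31 vs 32: take 31 from left. Merged: [19, 25, 26, 27, 29, 30, 31]
Compare 33 vs 32: take 32 from right. Merged: [19, 25, 26, 27, 29, 30, 31, 32]
Compare 33 vs 38: take 33 from left. Merged: [19, 25, 26, 27, 29, 30, 31, 32, 33]
Compare 40 vs 38: take 38 from right. Merged: [19, 25, 26, 27, 29, 30, 31, 32, 33, 38]
Append remaining from left: [40]. Merged: [19, 25, 26, 27, 29, 30, 31, 32, 33, 38, 40]

Final merged array: [19, 25, 26, 27, 29, 30, 31, 32, 33, 38, 40]
Total comparisons: 10

The merged array is [19, 25, 26, 27, 29, 30, 31, 32, 33, 38, 40], requiring 10 comparisons. The merge step runs in O(n) time where n is the total number of elements.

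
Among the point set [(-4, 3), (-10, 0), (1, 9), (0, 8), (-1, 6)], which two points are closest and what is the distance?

Computing all pairwise distances among 5 points:

d((-4, 3), (-10, 0)) = 6.7082
d((-4, 3), (1, 9)) = 7.8102
d((-4, 3), (0, 8)) = 6.4031
d((-4, 3), (-1, 6)) = 4.2426
d((-10, 0), (1, 9)) = 14.2127
d((-10, 0), (0, 8)) = 12.8062
d((-10, 0), (-1, 6)) = 10.8167
d((1, 9), (0, 8)) = 1.4142 <-- minimum
d((1, 9), (-1, 6)) = 3.6056
d((0, 8), (-1, 6)) = 2.2361

Closest pair: (1, 9) and (0, 8) with distance 1.4142

The closest pair is (1, 9) and (0, 8) with Euclidean distance 1.4142. For 5 points, brute-force pairwise comparison is shown above. For large n, the divide-and-conquer algorithm (sort by x, recurse on halves, check the dividing strip) achieves O(n log n).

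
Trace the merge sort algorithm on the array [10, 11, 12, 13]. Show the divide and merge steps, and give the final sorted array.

Merge sort trace:

Split: [10, 11, 12, 13] -> [10, 11] and [12, 13]
  Split: [10, 11] -> [10] and [11]
  Merge: [10] + [11] -> [10, 11]
  Split: [12, 13] -> [12] and [13]
  Merge: [12] + [13] -> [12, 13]
Merge: [10, 11] + [12, 13] -> [10, 11, 12, 13]

Final sorted array: [10, 11, 12, 13]

The merge sort proceeds by recursively splitting the array and merging sorted halves.
After all merges, the sorted array is [10, 11, 12, 13].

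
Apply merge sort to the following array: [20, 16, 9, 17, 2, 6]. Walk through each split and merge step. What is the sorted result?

Merge sort trace:

Split: [20, 16, 9, 17, 2, 6] -> [20, 16, 9] and [17, 2, 6]
  Split: [20, 16, 9] -> [20] and [16, 9]
    Split: [16, 9] -> [16] and [9]
    Merge: [16] + [9] -> [9, 16]
  Merge: [20] + [9, 16] -> [9, 16, 20]
  Split: [17, 2, 6] -> [17] and [2, 6]
    Split: [2, 6] -> [2] and [6]
    Merge: [2] + [6] -> [2, 6]
  Merge: [17] + [2, 6] -> [2, 6, 17]
Merge: [9, 16, 20] + [2, 6, 17] -> [2, 6, 9, 16, 17, 20]

Final sorted array: [2, 6, 9, 16, 17, 20]

The merge sort proceeds by recursively splitting the array and merging sorted halves.
After all merges, the sorted array is [2, 6, 9, 16, 17, 20].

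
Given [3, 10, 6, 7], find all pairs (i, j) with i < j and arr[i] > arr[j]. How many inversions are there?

Finding inversions in [3, 10, 6, 7]:

(1, 2): arr[1]=10 > arr[2]=6
(1, 3): arr[1]=10 > arr[3]=7

Total inversions: 2

The array has 2 inversion(s): (1,2), (1,3). Each pair (i,j) satisfies i < j and arr[i] > arr[j].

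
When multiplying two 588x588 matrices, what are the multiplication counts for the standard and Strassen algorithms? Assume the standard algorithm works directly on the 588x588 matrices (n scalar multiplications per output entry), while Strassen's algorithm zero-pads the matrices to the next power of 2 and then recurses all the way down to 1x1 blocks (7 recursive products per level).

Matrix multiplication for 588x588 matrices:

Strassen's algorithm requires power-of-2 dimensions. Pad 588x588 to 1024x1024 (next power of 2).

Standard algorithm: 588^3 = 203297472 multiplications
Strassen's algorithm: 7^(log2(1024)) = 7^10 = 282475249 multiplications
Difference: 203297472 - 282475249 = -79177777 (Strassen uses MORE here due to padding overhead — for small or just-over-power-of-2 n, padding can outweigh the per-level savings)

Standard: 203297472 multiplications (588^3). Strassen: 282475249 multiplications (7^10, after padding to 1024x1024). Strassen reduces 8 recursive multiplications to 7 at each level.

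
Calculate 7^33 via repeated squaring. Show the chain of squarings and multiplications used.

Computing 7^33 by squaring (build up from 7^1; each line after the first costs one multiplication):

7^1 = 7
7^2 = (7^1)^2 = 7^2 = 49
7^4 = (7^2)^2 = 49^2 = 2401
7^8 = (7^4)^2 = 2401^2 = 5764801
7^16 = (7^8)^2 = 5764801^2 = 33232930569601
7^32 = (7^16)^2 = 33232930569601^2 = 1104427674243920646305299201
7^33 = 7 * 7^32 = 7 * 1104427674243920646305299201 = 7730993719707444524137094407

Result: 7730993719707444524137094407
Multiplications needed: 6 (6 lines after 7^1)

7^33 = 7730993719707444524137094407. Using exponentiation by squaring, this requires 6 multiplications. The key idea: if the exponent is even, square the half-power; if odd, multiply by the base once.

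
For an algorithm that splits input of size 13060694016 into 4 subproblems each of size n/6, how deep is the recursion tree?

For divide and conquer with division factor 6:

Problem sizes at each level:
Level 0: 13060694016
Level 1: 2176782336
Level 2: 362797056
Level 3: 60466176
Level 4: 10077696
Level 5: 1679616
Level 6: 279936
Level 7: 46656
Level 8: 7776
Level 9: 1296
Level 10: 216
Level 11: 36
Level 12: 6
Level 13: 1

The root is level 0 and the size-1 base case is level 13 (the tree spans levels 0 through 13, i.e. 14 levels counting the root), so the depth is the number of divisions: log_6(13060694016) = 13

The recursion tree depth is log_6(13060694016) = 13. At each level, the problem size is divided by 6, so it takes 13 divisions to reduce to a base case of size 1. The algorithm makes 4 recursive calls at each level.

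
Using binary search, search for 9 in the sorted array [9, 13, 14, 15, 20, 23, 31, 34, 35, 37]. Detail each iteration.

Binary search for 9 in [9, 13, 14, 15, 20, 23, 31, 34, 35, 37]:

lo=0, hi=9, mid=4, arr[mid]=20 -> 20 > 9, search left half
lo=0, hi=3, mid=1, arr[mid]=13 -> 13 > 9, search left half
lo=0, hi=0, mid=0, arr[mid]=9 -> Found target at index 0!

Binary search finds 9 at index 0 after 3 comparisons. The search repeatedly halves the search space by comparing with the middle element.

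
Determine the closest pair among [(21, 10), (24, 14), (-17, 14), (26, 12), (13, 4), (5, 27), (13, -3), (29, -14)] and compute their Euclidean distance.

Computing all pairwise distances among 8 points:

d((21, 10), (24, 14)) = 5.0
d((21, 10), (-17, 14)) = 38.2099
d((21, 10), (26, 12)) = 5.3852
d((21, 10), (13, 4)) = 10.0
d((21, 10), (5, 27)) = 23.3452
d((21, 10), (13, -3)) = 15.2643
d((21, 10), (29, -14)) = 25.2982
d((24, 14), (-17, 14)) = 41.0
d((24, 14), (26, 12)) = 2.8284 <-- minimum
d((24, 14), (13, 4)) = 14.8661
d((24, 14), (5, 27)) = 23.0217
d((24, 14), (13, -3)) = 20.2485
d((24, 14), (29, -14)) = 28.4429
d((-17, 14), (26, 12)) = 43.0465
d((-17, 14), (13, 4)) = 31.6228
d((-17, 14), (5, 27)) = 25.5539
d((-17, 14), (13, -3)) = 34.4819
d((-17, 14), (29, -14)) = 53.8516
d((26, 12), (13, 4)) = 15.2643
d((26, 12), (5, 27)) = 25.807
d((26, 12), (13, -3)) = 19.8494
d((26, 12), (29, -14)) = 26.1725
d((13, 4), (5, 27)) = 24.3516
d((13, 4), (13, -3)) = 7.0
d((13, 4), (29, -14)) = 24.0832
d((5, 27), (13, -3)) = 31.0483
d((5, 27), (29, -14)) = 47.5079
d((13, -3), (29, -14)) = 19.4165

Closest pair: (24, 14) and (26, 12) with distance 2.8284

The closest pair is (24, 14) and (26, 12) with Euclidean distance 2.8284. For 8 points, brute-force pairwise comparison is shown above. For large n, the divide-and-conquer algorithm (sort by x, recurse on halves, check the dividing strip) achieves O(n log n).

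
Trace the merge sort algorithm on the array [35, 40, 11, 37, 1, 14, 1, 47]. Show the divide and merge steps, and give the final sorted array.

Merge sort trace:

Split: [35, 40, 11, 37, 1, 14, 1, 47] -> [35, 40, 11, 37] and [1, 14, 1, 47]
  Split: [35, 40, 11, 37] -> [35, 40] and [11, 37]
    Split: [35, 40] -> [35] and [40]
    Merge: [35] + [40] -> [35, 40]
    Split: [11, 37] -> [11] and [37]
    Merge: [11] + [37] -> [11, 37]
  Merge: [35, 40] + [11, 37] -> [11, 35, 37, 40]
  Split: [1, 14, 1, 47] -> [1, 14] and [1, 47]
    Split: [1, 14] -> [1] and [14]
    Merge: [1] + [14] -> [1, 14]
    Split: [1, 47] -> [1] and [47]
    Merge: [1] + [47] -> [1, 47]
  Merge: [1, 14] + [1, 47] -> [1, 1, 14, 47]
Merge: [11, 35, 37, 40] + [1, 1, 14, 47] -> [1, 1, 11, 14, 35, 37, 40, 47]

Final sorted array: [1, 1, 11, 14, 35, 37, 40, 47]

The merge sort proceeds by recursively splitting the array and merging sorted halves.
After all merges, the sorted array is [1, 1, 11, 14, 35, 37, 40, 47].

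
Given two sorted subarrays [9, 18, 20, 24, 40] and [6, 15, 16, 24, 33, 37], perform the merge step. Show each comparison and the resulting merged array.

Merging process:

Compare 9 vs 6: take 6 from right. Merged: [6]
Compare 9 vs 15: take 9 from left. Merged: [6, 9]
Compare 18 vs 15: take 15 from right. Merged: [6, 9, 15]
Compare 18 vs 16: take 16 from right. Merged: [6, 9, 15, 16]
Compare 18 vs 24: take 18 from left. Merged: [6, 9, 15, 16, 18]
Compare 20 vs 24: take 20 from left. Merged: [6, 9, 15, 16, 18, 20]
Compare 24 vs 24: take 24 from left. Merged: [6, 9, 15, 16, 18, 20, 24]
Compare 40 vs 24: take 24 from right. Merged: [6, 9, 15, 16, 18, 20, 24, 24]
Compare 40 vs 33: take 33 from right. Merged: [6, 9, 15, 16, 18, 20, 24, 24, 33]
Compare 40 vs 37: take 37 from right. Merged: [6, 9, 15, 16, 18, 20, 24, 24, 33, 37]
Append remaining from left: [40]. Merged: [6, 9, 15, 16, 18, 20, 24, 24, 33, 37, 40]

Final merged array: [6, 9, 15, 16, 18, 20, 24, 24, 33, 37, 40]
Total comparisons: 10

The merged array is [6, 9, 15, 16, 18, 20, 24, 24, 33, 37, 40], requiring 10 comparisons. The merge step runs in O(n) time where n is the total number of elements.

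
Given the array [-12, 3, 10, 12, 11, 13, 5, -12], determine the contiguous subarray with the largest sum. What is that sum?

Using Kadane's algorithm on [-12, 3, 10, 12, 11, 13, 5, -12]:

Scanning through the array:
Position 1 (value 3): max_ending_here = 3, max_so_far = 3
Position 2 (value 10): max_ending_here = 13, max_so_far = 13
Position 3 (value 12): max_ending_here = 25, max_so_far = 25
Position 4 (value 11): max_ending_here = 36, max_so_far = 36
Position 5 (value 13): max_ending_here = 49, max_so_far = 49
Position 6 (value 5): max_ending_here = 54, max_so_far = 54
Position 7 (value -12): max_ending_here = 42, max_so_far = 54

Maximum subarray: [3, 10, 12, 11, 13, 5]
Maximum sum: 54

The maximum subarray is [3, 10, 12, 11, 13, 5] with sum 54. This subarray runs from index 1 to index 6.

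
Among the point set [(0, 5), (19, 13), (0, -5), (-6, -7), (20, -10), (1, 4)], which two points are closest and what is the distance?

Computing all pairwise distances among 6 points:

d((0, 5), (19, 13)) = 20.6155
d((0, 5), (0, -5)) = 10.0
d((0, 5), (-6, -7)) = 13.4164
d((0, 5), (20, -10)) = 25.0
d((0, 5), (1, 4)) = 1.4142 <-- minimum
d((19, 13), (0, -5)) = 26.1725
d((19, 13), (-6, -7)) = 32.0156
d((19, 13), (20, -10)) = 23.0217
d((19, 13), (1, 4)) = 20.1246
d((0, -5), (-6, -7)) = 6.3246
d((0, -5), (20, -10)) = 20.6155
d((0, -5), (1, 4)) = 9.0554
d((-6, -7), (20, -10)) = 26.1725
d((-6, -7), (1, 4)) = 13.0384
d((20, -10), (1, 4)) = 23.6008

Closest pair: (0, 5) and (1, 4) with distance 1.4142

The closest pair is (0, 5) and (1, 4) with Euclidean distance 1.4142. For 6 points, brute-force pairwise comparison is shown above. For large n, the divide-and-conquer algorithm (sort by x, recurse on halves, check the dividing strip) achieves O(n log n).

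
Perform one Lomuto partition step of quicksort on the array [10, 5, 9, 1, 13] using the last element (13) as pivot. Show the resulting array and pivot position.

Lomuto partition with pivot = 13:

Initial array: [10, 5, 9, 1, 13]

arr[0]=10 <= 13: swap with position 0, array becomes [10, 5, 9, 1, 13]
arr[1]=5 <= 13: swap with position 1, array becomes [10, 5, 9, 1, 13]
arr[2]=9 <= 13: swap with position 2, array becomes [10, 5, 9, 1, 13]
arr[3]=1 <= 13: swap with position 3, array becomes [10, 5, 9, 1, 13]

Place pivot at position 4: [10, 5, 9, 1, 13]
Pivot position: 4

After partitioning with pivot 13, the array becomes [10, 5, 9, 1, 13]. The pivot is placed at index 4. All elements to the left of the pivot are <= 13, and all elements to the right are > 13.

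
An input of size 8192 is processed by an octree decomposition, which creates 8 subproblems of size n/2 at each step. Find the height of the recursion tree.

For divide and conquer with division factor 2:

Problem sizes at each level:
Level 0: 8192
Level 1: 4096
Level 2: 2048
Level 3: 1024
Level 4: 512
Level 5: 256
Level 6: 128
Level 7: 64
Level 8: 32
Level 9: 16
Level 10: 8
Level 11: 4
Level 12: 2
Level 13: 1

The root is level 0 and the size-1 base case is level 13 (the tree spans levels 0 through 13, i.e. 14 levels counting the root), so the depth is the number of divisions: log_2(8192) = 13

The recursion tree depth is log_2(8192) = 13. At each level, the problem size is divided by 2, so it takes 13 divisions to reduce to a base case of size 1. The algorithm makes 8 recursive calls at each level.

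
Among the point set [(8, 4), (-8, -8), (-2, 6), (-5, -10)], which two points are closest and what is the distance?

Computing all pairwise distances among 4 points:

d((8, 4), (-8, -8)) = 20.0
d((8, 4), (-2, 6)) = 10.198
d((8, 4), (-5, -10)) = 19.105
d((-8, -8), (-2, 6)) = 15.2315
d((-8, -8), (-5, -10)) = 3.6056 <-- minimum
d((-2, 6), (-5, -10)) = 16.2788

Closest pair: (-8, -8) and (-5, -10) with distance 3.6056

The closest pair is (-8, -8) and (-5, -10) with Euclidean distance 3.6056. For 4 points, brute-force pairwise comparison is shown above. For large n, the divide-and-conquer algorithm (sort by x, recurse on halves, check the dividing strip) achieves O(n log n).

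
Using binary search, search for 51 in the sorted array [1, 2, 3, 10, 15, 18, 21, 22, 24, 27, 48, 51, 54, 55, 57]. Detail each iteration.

Binary search for 51 in [1, 2, 3, 10, 15, 18, 21, 22, 24, 27, 48, 51, 54, 55, 57]:

lo=0, hi=14, mid=7, arr[mid]=22 -> 22 < 51, search right half
lo=8, hi=14, mid=11, arr[mid]=51 -> Found target at index 11!

Binary search finds 51 at index 11 after 2 comparisons. The search repeatedly halves the search space by comparing with the middle element.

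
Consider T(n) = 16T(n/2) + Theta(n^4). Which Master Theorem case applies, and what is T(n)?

Master Theorem for T(n) = 16T(n/2) + O(n^4):

a = 16, b = 2, c = 4
log_b(a) = log_2(16) = 4.0000

Case 2: c = 4 = log_2(16) = 4.0000
T(n) = O(n^4 log n) = O(n^4 log n)

For T(n) = 16T(n/2) + O(n^4): log_2(16) = 4.0000. This is Case 2 of the Master Theorem (c = log_b(a), equal work at all levels), giving O(n^4 log n).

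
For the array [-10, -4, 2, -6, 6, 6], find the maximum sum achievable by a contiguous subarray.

Using Kadane's algorithm on [-10, -4, 2, -6, 6, 6]:

Scanning through the array:
Position 1 (value -4): max_ending_here = -4, max_so_far = -4
Position 2 (value 2): max_ending_here = 2, max_so_far = 2
Position 3 (value -6): max_ending_here = -4, max_so_far = 2
Position 4 (value 6): max_ending_here = 6, max_so_far = 6
Position 5 (value 6): max_ending_here = 12, max_so_far = 12

Maximum subarray: [6, 6]
Maximum sum: 12

The maximum subarray is [6, 6] with sum 12. This subarray runs from index 4 to index 5.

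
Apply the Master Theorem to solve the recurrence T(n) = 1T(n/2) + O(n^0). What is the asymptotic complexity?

Master Theorem for T(n) = 1T(n/2) + O(n^0):

a = 1, b = 2, c = 0
log_b(a) = log_2(1) = 0.0000

Case 2: c = 0 = log_2(1) = 0.0000
T(n) = O(n^0 log n) = O(log n)

For T(n) = 1T(n/2) + O(n^0): log_2(1) = 0.0000. This is Case 2 of the Master Theorem (c = log_b(a), equal work at all levels), giving O(log n).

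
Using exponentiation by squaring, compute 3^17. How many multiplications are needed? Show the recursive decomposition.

Computing 3^17 by squaring (build up from 3^1; each line after the first costs one multiplication):

3^1 = 3
3^2 = (3^1)^2 = 3^2 = 9
3^4 = (3^2)^2 = 9^2 = 81
3^8 = (3^4)^2 = 81^2 = 6561
3^16 = (3^8)^2 = 6561^2 = 43046721
3^17 = 3 * 3^16 = 3 * 43046721 = 129140163

Result: 129140163
Multiplications needed: 5 (5 lines after 3^1)

3^17 = 129140163. Using exponentiation by squaring, this requires 5 multiplications. The key idea: if the exponent is even, square the half-power; if odd, multiply by the base once.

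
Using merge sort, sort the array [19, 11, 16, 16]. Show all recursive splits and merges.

Merge sort trace:

Split: [19, 11, 16, 16] -> [19, 11] and [16, 16]
  Split: [19, 11] -> [19] and [11]
  Merge: [19] + [11] -> [11, 19]
  Split: [16, 16] -> [16] and [16]
  Merge: [16] + [16] -> [16, 16]
Merge: [11, 19] + [16, 16] -> [11, 16, 16, 19]

Final sorted array: [11, 16, 16, 19]

The merge sort proceeds by recursively splitting the array and merging sorted halves.
After all merges, the sorted array is [11, 16, 16, 19].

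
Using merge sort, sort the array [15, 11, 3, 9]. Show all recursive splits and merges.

Merge sort trace:

Split: [15, 11, 3, 9] -> [15, 11] and [3, 9]
  Split: [15, 11] -> [15] and [11]
  Merge: [15] + [11] -> [11, 15]
  Split: [3, 9] -> [3] and [9]
  Merge: [3] + [9] -> [3, 9]
Merge: [11, 15] + [3, 9] -> [3, 9, 11, 15]

Final sorted array: [3, 9, 11, 15]

The merge sort proceeds by recursively splitting the array and merging sorted halves.
After all merges, the sorted array is [3, 9, 11, 15].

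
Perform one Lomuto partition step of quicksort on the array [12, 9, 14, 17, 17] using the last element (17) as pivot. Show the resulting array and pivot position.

Lomuto partition with pivot = 17:

Initial array: [12, 9, 14, 17, 17]

arr[0]=12 <= 17: swap with position 0, array becomes [12, 9, 14, 17, 17]
arr[1]=9 <= 17: swap with position 1, array becomes [12, 9, 14, 17, 17]
arr[2]=14 <= 17: swap with position 2, array becomes [12, 9, 14, 17, 17]
arr[3]=17 <= 17: swap with position 3, array becomes [12, 9, 14, 17, 17]

Place pivot at position 4: [12, 9, 14, 17, 17]
Pivot position: 4

After partitioning with pivot 17, the array becomes [12, 9, 14, 17, 17]. The pivot is placed at index 4. All elements to the left of the pivot are <= 17, and all elements to the right are > 17.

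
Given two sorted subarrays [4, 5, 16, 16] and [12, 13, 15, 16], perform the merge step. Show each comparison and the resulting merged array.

Merging process:

Compare 4 vs 12: take 4 from left. Merged: [4]
Compare 5 vs 12: take 5 from left. Merged: [4, 5]
Compare 16 vs 12: take 12 from right. Merged: [4, 5, 12]
Compare 16 vs 13: take 13 from right. Merged: [4, 5, 12, 13]
Compare 16 vs 15: take 15 from right. Merged: [4, 5, 12, 13, 15]
Compare 16 vs 16: take 16 from left. Merged: [4, 5, 12, 13, 15, 16]
Compare 16 vs 16: take 16 from left. Merged: [4, 5, 12, 13, 15, 16, 16]
Append remaining from right: [16]. Merged: [4, 5, 12, 13, 15, 16, 16, 16]

Final merged array: [4, 5, 12, 13, 15, 16, 16, 16]
Total comparisons: 7

The merged array is [4, 5, 12, 13, 15, 16, 16, 16], requiring 7 comparisons. The merge step runs in O(n) time where n is the total number of elements.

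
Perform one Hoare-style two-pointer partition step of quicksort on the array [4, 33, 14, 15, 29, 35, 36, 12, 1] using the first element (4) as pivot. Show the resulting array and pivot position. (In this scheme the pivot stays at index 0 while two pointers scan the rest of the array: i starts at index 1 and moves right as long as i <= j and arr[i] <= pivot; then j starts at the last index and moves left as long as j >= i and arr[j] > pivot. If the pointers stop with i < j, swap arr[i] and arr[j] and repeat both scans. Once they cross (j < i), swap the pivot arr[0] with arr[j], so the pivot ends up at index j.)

Hoare-style two-pointer partition with pivot = 4:

Initial array: [4, 33, 14, 15, 29, 35, 36, 12, 1]

Pointers start at i = 1, j = 8.
i stops at index 1 (arr[1]=33 > 4), j stops at index 8 (arr[8]=1 <= 4): swap arr[1] and arr[8], array becomes [4, 1, 14, 15, 29, 35, 36, 12, 33]
i ends at 2, j ends at 1: the pointers have crossed (j < i), so scanning stops.

Swap pivot arr[0] with arr[1] to place pivot at position 1: [1, 4, 14, 15, 29, 35, 36, 12, 33]
Pivot position: 1

After partitioning with pivot 4, the array becomes [1, 4, 14, 15, 29, 35, 36, 12, 33]. The pivot is placed at index 1. All elements to the left of the pivot are <= 4, and all elements to the right are > 4.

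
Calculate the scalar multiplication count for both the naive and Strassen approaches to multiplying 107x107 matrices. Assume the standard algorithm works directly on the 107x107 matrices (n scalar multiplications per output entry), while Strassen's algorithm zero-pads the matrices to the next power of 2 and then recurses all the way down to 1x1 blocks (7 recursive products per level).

Matrix multiplication for 107x107 matrices:

Strassen's algorithm requires power-of-2 dimensions. Pad 107x107 to 128x128 (next power of 2).

Standard algorithm: 107^3 = 1225043 multiplications
Strassen's algorithm: 7^(log2(128)) = 7^7 = 823543 multiplications
Savings: 1225043 - 823543 = 401500 multiplications

Standard: 1225043 multiplications (107^3). Strassen: 823543 multiplications (7^7, after padding to 128x128). Strassen reduces 8 recursive multiplications to 7 at each level.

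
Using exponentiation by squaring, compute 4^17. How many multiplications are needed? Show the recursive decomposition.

Computing 4^17 by squaring (build up from 4^1; each line after the first costs one multiplication):

4^1 = 4
4^2 = (4^1)^2 = 4^2 = 16
4^4 = (4^2)^2 = 16^2 = 256
4^8 = (4^4)^2 = 256^2 = 65536
4^16 = (4^8)^2 = 65536^2 = 4294967296
4^17 = 4 * 4^16 = 4 * 4294967296 = 17179869184

Result: 17179869184
Multiplications needed: 5 (5 lines after 4^1)

4^17 = 17179869184. Using exponentiation by squaring, this requires 5 multiplications. The key idea: if the exponent is even, square the half-power; if odd, multiply by the base once.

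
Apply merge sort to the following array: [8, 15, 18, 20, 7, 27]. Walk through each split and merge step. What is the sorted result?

Merge sort trace:

Split: [8, 15, 18, 20, 7, 27] -> [8, 15, 18] and [20, 7, 27]
  Split: [8, 15, 18] -> [8] and [15, 18]
    Split: [15, 18] -> [15] and [18]
    Merge: [15] + [18] -> [15, 18]
  Merge: [8] + [15, 18] -> [8, 15, 18]
  Split: [20, 7, 27] -> [20] and [7, 27]
    Split: [7, 27] -> [7] and [27]
    Merge: [7] + [27] -> [7, 27]
  Merge: [20] + [7, 27] -> [7, 20, 27]
Merge: [8, 15, 18] + [7, 20, 27] -> [7, 8, 15, 18, 20, 27]

Final sorted array: [7, 8, 15, 18, 20, 27]

The merge sort proceeds by recursively splitting the array and merging sorted halves.
After all merges, the sorted array is [7, 8, 15, 18, 20, 27].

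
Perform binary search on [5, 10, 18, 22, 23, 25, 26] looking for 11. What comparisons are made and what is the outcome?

Binary search for 11 in [5, 10, 18, 22, 23, 25, 26]:

lo=0, hi=6, mid=3, arr[mid]=22 -> 22 > 11, search left half
lo=0, hi=2, mid=1, arr[mid]=10 -> 10 < 11, search right half
lo=2, hi=2, mid=2, arr[mid]=18 -> 18 > 11, search left half
lo=2 > hi=1, target 11 not found

Binary search determines that 11 is not in the array after 3 comparisons. The search space was exhausted without finding the target.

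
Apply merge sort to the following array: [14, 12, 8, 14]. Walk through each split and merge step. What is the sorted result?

Merge sort trace:

Split: [14, 12, 8, 14] -> [14, 12] and [8, 14]
  Split: [14, 12] -> [14] and [12]
  Merge: [14] + [12] -> [12, 14]
  Split: [8, 14] -> [8] and [14]
  Merge: [8] + [14] -> [8, 14]
Merge: [12, 14] + [8, 14] -> [8, 12, 14, 14]

Final sorted array: [8, 12, 14, 14]

The merge sort proceeds by recursively splitting the array and merging sorted halves.
After all merges, the sorted array is [8, 12, 14, 14].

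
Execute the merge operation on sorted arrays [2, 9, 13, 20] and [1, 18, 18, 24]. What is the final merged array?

Merging process:

Compare 2 vs 1: take 1 from right. Merged: [1]
Compare 2 vs 18: take 2 from left. Merged: [1, 2]
Compare 9 vs 18: take 9 from left. Merged: [1, 2, 9]
Compare 13 vs 18: take 13 from left. Merged: [1, 2, 9, 13]
Compare 20 vs 18: take 18 from right. Merged: [1, 2, 9, 13, 18]
Compare 20 vs 18: take 18 from right. Merged: [1, 2, 9, 13, 18, 18]
Compare 20 vs 24: take 20 from left. Merged: [1, 2, 9, 13, 18, 18, 20]
Append remaining from right: [24]. Merged: [1, 2, 9, 13, 18, 18, 20, 24]

Final merged array: [1, 2, 9, 13, 18, 18, 20, 24]
Total comparisons: 7

The merged array is [1, 2, 9, 13, 18, 18, 20, 24], requiring 7 comparisons. The merge step runs in O(n) time where n is the total number of elements.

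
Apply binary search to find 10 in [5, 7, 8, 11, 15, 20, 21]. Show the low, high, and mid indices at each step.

Binary search for 10 in [5, 7, 8, 11, 15, 20, 21]:

lo=0, hi=6, mid=3, arr[mid]=11 -> 11 > 10, search left half
lo=0, hi=2, mid=1, arr[mid]=7 -> 7 < 10, search right half
lo=2, hi=2, mid=2, arr[mid]=8 -> 8 < 10, search right half
lo=3 > hi=2, target 10 not found

Binary search determines that 10 is not in the array after 3 comparisons. The search space was exhausted without finding the target.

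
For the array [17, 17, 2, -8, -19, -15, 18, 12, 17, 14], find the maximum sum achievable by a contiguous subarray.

Using Kadane's algorithm on [17, 17, 2, -8, -19, -15, 18, 12, 17, 14]:

Scanning through the array:
Position 1 (value 17): max_ending_here = 34, max_so_far = 34
Position 2 (value 2): max_ending_here = 36, max_so_far = 36
Position 3 (value -8): max_ending_here = 28, max_so_far = 36
Position 4 (value -19): max_ending_here = 9, max_so_far = 36
Position 5 (value -15): max_ending_here = -6, max_so_far = 36
Position 6 (value 18): max_ending_here = 18, max_so_far = 36
Position 7 (value 12): max_ending_here = 30, max_so_far = 36
Position 8 (value 17): max_ending_here = 47, max_so_far = 47
Position 9 (value 14): max_ending_here = 61, max_so_far = 61

Maximum subarray: [18, 12, 17, 14]
Maximum sum: 61

The maximum subarray is [18, 12, 17, 14] with sum 61. This subarray runs from index 6 to index 9.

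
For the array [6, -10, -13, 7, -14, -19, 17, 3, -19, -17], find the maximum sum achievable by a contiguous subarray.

Using Kadane's algorithm on [6, -10, -13, 7, -14, -19, 17, 3, -19, -17]:

Scanning through the array:
Position 1 (value -10): max_ending_here = -4, max_so_far = 6
Position 2 (value -13): max_ending_here = -13, max_so_far = 6
Position 3 (value 7): max_ending_here = 7, max_so_far = 7
Position 4 (value -14): max_ending_here = -7, max_so_far = 7
Position 5 (value -19): max_ending_here = -19, max_so_far = 7
Position 6 (value 17): max_ending_here = 17, max_so_far = 17
Position 7 (value 3): max_ending_here = 20, max_so_far = 20
Position 8 (value -19): max_ending_here = 1, max_so_far = 20
Position 9 (value -17): max_ending_here = -16, max_so_far = 20

Maximum subarray: [17, 3]
Maximum sum: 20

The maximum subarray is [17, 3] with sum 20. This subarray runs from index 6 to index 7.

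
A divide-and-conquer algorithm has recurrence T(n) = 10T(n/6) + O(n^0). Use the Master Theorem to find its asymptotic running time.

Master Theorem for T(n) = 10T(n/6) + O(n^0):

a = 10, b = 6, c = 0
log_b(a) = log_6(10) = 1.2851

Case 1: c = 0 < log_6(10) = 1.2851
T(n) = O(n^(log_6 10))

For T(n) = 10T(n/6) + O(n^0): log_6(10) = 1.2851. This is Case 1 of the Master Theorem (c < log_b(a), work dominated by leaves), giving O(n^(log_6 10)).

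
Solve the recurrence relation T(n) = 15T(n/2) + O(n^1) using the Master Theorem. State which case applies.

Master Theorem for T(n) = 15T(n/2) + O(n^1):

a = 15, b = 2, c = 1
log_b(a) = log_2(15) = 3.9069

Case 1: c = 1 < log_2(15) = 3.9069
T(n) = O(n^(log_2 15))

For T(n) = 15T(n/2) + O(n^1): log_2(15) = 3.9069. This is Case 1 of the Master Theorem (c < log_b(a), work dominated by leaves), giving O(n^(log_2 15)).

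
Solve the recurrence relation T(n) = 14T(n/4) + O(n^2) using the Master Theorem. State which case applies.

Master Theorem for T(n) = 14T(n/4) + O(n^2):

a = 14, b = 4, c = 2
log_b(a) = log_4(14) = 1.9037

Case 3: c = 2 > log_4(14) = 1.9037
T(n) = O(n^2) = O(n^2)

For T(n) = 14T(n/4) + O(n^2): log_4(14) = 1.9037. This is Case 3 of the Master Theorem (c > log_b(a), work dominated by root), giving O(n^2).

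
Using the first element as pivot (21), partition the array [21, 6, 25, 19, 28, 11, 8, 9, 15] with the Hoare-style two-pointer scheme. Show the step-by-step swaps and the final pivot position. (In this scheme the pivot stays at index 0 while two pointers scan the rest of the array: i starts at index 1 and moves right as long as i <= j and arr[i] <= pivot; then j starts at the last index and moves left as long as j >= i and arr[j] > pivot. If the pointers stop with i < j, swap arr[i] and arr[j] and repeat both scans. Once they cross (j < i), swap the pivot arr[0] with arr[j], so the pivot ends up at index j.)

Hoare-style two-pointer partition with pivot = 21:

Initial array: [21, 6, 25, 19, 28, 11, 8, 9, 15]

Pointers start at i = 1, j = 8.
i stops at index 2 (arr[2]=25 > 21), j stops at index 8 (arr[8]=15 <= 21): swap arr[2] and arr[8], array becomes [21, 6, 15, 19, 28, 11, 8, 9, 25]
i stops at index 4 (arr[4]=28 > 21), j stops at index 7 (arr[7]=9 <= 21): swap arr[4] and arr[7], array becomes [21, 6, 15, 19, 9, 11, 8, 28, 25]
i ends at 7, j ends at 6: the pointers have crossed (j < i), so scanning stops.

Swap pivot arr[0] with arr[6] to place pivot at position 6: [8, 6, 15, 19, 9, 11, 21, 28, 25]
Pivot position: 6

After partitioning with pivot 21, the array becomes [8, 6, 15, 19, 9, 11, 21, 28, 25]. The pivot is placed at index 6. All elements to the left of the pivot are <= 21, and all elements to the right are > 21.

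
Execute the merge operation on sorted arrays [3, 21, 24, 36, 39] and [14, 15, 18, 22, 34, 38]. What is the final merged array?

Merging process:

Compare 3 vs 14: take 3 from left. Merged: [3]
Compare 21 vs 14: take 14 from right. Merged: [3, 14]
Compare 21 vs 15: take 15 from right. Merged: [3, 14, 15]
Compare 21 vs 18: take 18 from right. Merged: [3, 14, 15, 18]
Compare 21 vs 22: take 21 from left. Merged: [3, 14, 15, 18, 21]
Compare 24 vs 22: take 22 from right. Merged: [3, 14, 15, 18, 21, 22]
Compare 24 vs 34: take 24 from left. Merged: [3, 14, 15, 18, 21, 22, 24]
Compare 36 vs 34: take 34 from right. Merged: [3, 14, 15, 18, 21, 22, 24, 34]
Compare 36 vs 38: take 36 from left. Merged: [3, 14, 15, 18, 21, 22, 24, 34, 36]
Compare 39 vs 38: take 38 from right. Merged: [3, 14, 15, 18, 21, 22, 24, 34, 36, 38]
Append remaining from left: [39]. Merged: [3, 14, 15, 18, 21, 22, 24, 34, 36, 38, 39]

Final merged array: [3, 14, 15, 18, 21, 22, 24, 34, 36, 38, 39]
Total comparisons: 10

The merged array is [3, 14, 15, 18, 21, 22, 24, 34, 36, 38, 39], requiring 10 comparisons. The merge step runs in O(n) time where n is the total number of elements.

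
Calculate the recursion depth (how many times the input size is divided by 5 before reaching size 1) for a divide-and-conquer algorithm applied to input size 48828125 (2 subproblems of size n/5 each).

For divide and conquer with division factor 5:

Problem sizes at each level:
Level 0: 48828125
Level 1: 9765625
Level 2: 1953125
Level 3: 390625
Level 4: 78125
Level 5: 15625
Level 6: 3125
Level 7: 625
Level 8: 125
Level 9: 25
Level 10: 5
Level 11: 1

The root is level 0 and the size-1 base case is level 11 (the tree spans levels 0 through 11, i.e. 12 levels counting the root), so the depth is the number of divisions: log_5(48828125) = 11

The recursion tree depth is log_5(48828125) = 11. At each level, the problem size is divided by 5, so it takes 11 divisions to reduce to a base case of size 1. The algorithm makes 2 recursive calls at each level.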